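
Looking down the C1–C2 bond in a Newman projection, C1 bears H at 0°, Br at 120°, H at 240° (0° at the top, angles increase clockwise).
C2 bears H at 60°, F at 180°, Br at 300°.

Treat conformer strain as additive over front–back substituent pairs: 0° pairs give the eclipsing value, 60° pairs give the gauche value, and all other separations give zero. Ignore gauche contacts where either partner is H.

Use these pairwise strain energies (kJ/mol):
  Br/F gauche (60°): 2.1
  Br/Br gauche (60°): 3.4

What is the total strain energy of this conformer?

2.1 kJ/mol

This conformer (staggered): Br–F gauche; 2.1 = 2.1 kJ/mol.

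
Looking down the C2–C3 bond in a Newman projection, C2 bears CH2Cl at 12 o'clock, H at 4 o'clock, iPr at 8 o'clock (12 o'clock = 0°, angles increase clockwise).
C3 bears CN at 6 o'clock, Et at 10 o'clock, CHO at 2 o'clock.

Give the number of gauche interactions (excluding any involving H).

4

Non-H gauche pairs: CH2Cl(0°)/Et(300°); CH2Cl(0°)/CHO(60°); iPr(240°)/CN(180°); iPr(240°)/Et(300°) — 4 interactions.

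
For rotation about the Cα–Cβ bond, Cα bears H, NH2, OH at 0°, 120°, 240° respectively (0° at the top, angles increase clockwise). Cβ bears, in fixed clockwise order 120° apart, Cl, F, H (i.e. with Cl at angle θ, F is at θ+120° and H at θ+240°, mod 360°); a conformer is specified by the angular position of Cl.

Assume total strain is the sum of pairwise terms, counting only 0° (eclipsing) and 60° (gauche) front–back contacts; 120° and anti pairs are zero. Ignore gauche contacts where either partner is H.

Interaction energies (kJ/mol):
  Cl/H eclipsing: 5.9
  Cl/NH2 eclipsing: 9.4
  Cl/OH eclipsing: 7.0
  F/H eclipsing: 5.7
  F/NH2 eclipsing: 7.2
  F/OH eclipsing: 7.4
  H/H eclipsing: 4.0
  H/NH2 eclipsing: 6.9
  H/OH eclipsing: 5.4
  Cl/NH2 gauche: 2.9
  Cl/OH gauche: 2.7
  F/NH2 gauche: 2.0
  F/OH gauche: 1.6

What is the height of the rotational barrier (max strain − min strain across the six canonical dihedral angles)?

16.1 kJ/mol

Cl at 0° (eclipsed): H(0°)/Cl(0°) eclipsed 5.9; NH2(120°)/F(120°) eclipsed 7.2; OH(240°)/H(240°) eclipsed 5.4 → 18.5 kJ/mol.
Cl at 60° (staggered): NH2(120°)/Cl(60°) gauche 2.9; NH2(120°)/F(180°) gauche 2.0; OH(240°)/F(180°) gauche 1.6 → 6.5 kJ/mol.
Cl at 120° (eclipsed): H(0°)/H(0°) eclipsed 4.0; NH2(120°)/Cl(120°) eclipsed 9.4; OH(240°)/F(240°) eclipsed 7.4 → 20.8 kJ/mol.
Cl at 180° (staggered): NH2(120°)/Cl(180°) gauche 2.9; OH(240°)/Cl(180°) gauche 2.7; OH(240°)/F(300°) gauche 1.6 → 7.2 kJ/mol.
Cl at 240° (eclipsed): H(0°)/F(0°) eclipsed 5.7; NH2(120°)/H(120°) eclipsed 6.9; OH(240°)/Cl(240°) eclipsed 7.0 → 19.6 kJ/mol.
Cl at 300° (staggered): NH2(120°)/F(60°) gauche 2.0; OH(240°)/Cl(300°) gauche 2.7 → 4.7 kJ/mol.
Max at 120° (20.8 kJ/mol), min at 300° (4.7 kJ/mol); barrier = 16.1 kJ/mol.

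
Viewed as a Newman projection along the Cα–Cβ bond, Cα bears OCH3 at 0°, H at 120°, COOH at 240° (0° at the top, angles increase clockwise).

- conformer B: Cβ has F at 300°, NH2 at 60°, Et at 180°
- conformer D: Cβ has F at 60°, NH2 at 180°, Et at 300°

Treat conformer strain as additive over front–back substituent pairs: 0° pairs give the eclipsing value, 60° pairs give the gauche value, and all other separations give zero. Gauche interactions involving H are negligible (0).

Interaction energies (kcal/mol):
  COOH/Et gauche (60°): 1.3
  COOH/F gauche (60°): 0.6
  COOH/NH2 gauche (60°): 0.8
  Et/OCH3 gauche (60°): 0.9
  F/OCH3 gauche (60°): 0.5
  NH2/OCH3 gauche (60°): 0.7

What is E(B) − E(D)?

-0.4 kcal/mol

B (staggered): OCH3(0°)/F(300°) gauche 0.5; OCH3(0°)/NH2(60°) gauche 0.7; COOH(240°)/F(300°) gauche 0.6; COOH(240°)/Et(180°) gauche 1.3 → 3.1 kcal/mol.
D (staggered): OCH3(0°)/F(60°) gauche 0.5; OCH3(0°)/Et(300°) gauche 0.9; COOH(240°)/NH2(180°) gauche 0.8; COOH(240°)/Et(300°) gauche 1.3 → 3.5 kcal/mol.
E(B) − E(D) = 3.1 − 3.5 = -0.4 kcal/mol.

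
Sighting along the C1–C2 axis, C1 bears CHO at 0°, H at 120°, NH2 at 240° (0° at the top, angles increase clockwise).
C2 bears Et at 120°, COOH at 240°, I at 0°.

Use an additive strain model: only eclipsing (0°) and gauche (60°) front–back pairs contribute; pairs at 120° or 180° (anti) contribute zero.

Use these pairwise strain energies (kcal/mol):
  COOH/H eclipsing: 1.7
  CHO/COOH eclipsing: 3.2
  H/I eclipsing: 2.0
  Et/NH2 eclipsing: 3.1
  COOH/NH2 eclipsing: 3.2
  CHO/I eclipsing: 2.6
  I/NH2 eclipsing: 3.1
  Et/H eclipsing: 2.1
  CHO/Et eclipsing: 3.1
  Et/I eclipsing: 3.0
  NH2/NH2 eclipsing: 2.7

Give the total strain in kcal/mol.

This conformer is eclipsed. CHO at 0° is eclipsed with I at 0° (2.6); H at 120° is eclipsed with Et at 120° (2.1); NH2 at 240° is eclipsed with COOH at 240° (3.2). Total 7.9 kcal/mol.

7.9 kcal/mol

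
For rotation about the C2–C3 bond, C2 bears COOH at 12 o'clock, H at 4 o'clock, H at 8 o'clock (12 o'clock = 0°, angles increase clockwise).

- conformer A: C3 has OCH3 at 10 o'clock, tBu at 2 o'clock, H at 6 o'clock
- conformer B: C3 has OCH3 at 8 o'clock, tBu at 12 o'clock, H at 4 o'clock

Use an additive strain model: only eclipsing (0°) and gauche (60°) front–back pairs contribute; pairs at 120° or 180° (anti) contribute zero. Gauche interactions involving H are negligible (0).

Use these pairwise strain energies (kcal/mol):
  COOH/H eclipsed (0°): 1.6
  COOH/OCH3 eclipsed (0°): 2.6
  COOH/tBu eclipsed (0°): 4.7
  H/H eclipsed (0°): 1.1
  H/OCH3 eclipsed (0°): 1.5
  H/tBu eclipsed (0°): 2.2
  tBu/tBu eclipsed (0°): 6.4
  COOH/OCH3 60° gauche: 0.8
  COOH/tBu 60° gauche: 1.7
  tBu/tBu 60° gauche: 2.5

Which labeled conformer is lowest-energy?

A

A is staggered. COOH at 0° is gauche with OCH3 at 300° (0.8); COOH at 0° is gauche with tBu at 60° (1.7). Total 2.5 kcal/mol.
B is eclipsed. COOH at 0° is eclipsed with tBu at 0° (4.7); H at 120° is eclipsed with H at 120° (1.1); H at 240° is eclipsed with OCH3 at 240° (1.5). Total 7.3 kcal/mol.
A has the lowest total (2.5 kcal/mol).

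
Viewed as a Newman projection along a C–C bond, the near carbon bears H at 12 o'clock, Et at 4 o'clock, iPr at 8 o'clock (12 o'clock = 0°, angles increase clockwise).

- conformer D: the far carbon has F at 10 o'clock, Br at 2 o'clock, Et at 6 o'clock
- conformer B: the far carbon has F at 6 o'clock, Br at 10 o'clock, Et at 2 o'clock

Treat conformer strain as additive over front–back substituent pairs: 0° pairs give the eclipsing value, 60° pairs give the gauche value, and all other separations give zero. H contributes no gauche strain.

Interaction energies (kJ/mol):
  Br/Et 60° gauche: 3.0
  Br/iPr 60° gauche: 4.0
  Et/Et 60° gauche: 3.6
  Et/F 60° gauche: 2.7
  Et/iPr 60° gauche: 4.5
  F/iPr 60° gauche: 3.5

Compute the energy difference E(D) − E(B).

D is staggered. Et at 120° is gauche with Br at 60° (3.0); Et at 120° is gauche with Et at 180° (3.6); iPr at 240° is gauche with F at 300° (3.5); iPr at 240° is gauche with Et at 180° (4.5). Total 14.6 kJ/mol.
B is staggered. Et at 120° is gauche with F at 180° (2.7); Et at 120° is gauche with Et at 60° (3.6); iPr at 240° is gauche with F at 180° (3.5); iPr at 240° is gauche with Br at 300° (4.0). Total 13.8 kJ/mol.
E(D) − E(B) = 14.6 − 13.8 = +0.8 kJ/mol.

+0.8 kJ/mol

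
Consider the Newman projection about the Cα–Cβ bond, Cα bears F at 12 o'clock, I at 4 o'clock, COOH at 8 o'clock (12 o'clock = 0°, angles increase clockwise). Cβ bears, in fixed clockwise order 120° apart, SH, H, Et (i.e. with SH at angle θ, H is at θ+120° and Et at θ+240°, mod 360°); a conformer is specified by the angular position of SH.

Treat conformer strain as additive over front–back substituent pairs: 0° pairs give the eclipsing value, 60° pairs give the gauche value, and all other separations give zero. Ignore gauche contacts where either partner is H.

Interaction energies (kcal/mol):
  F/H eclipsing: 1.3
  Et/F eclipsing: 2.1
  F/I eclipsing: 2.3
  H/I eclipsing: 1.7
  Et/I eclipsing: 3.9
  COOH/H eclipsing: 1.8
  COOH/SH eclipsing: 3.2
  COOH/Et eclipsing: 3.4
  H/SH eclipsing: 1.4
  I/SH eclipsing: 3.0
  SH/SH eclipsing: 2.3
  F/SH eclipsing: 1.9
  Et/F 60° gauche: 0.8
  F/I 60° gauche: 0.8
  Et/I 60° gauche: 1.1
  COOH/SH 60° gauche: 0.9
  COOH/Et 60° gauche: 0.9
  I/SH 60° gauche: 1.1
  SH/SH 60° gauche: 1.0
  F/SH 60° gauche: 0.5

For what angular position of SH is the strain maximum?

SH at 0° (eclipsed): F(0°)/SH(0°) eclipsed 1.9; I(120°)/H(120°) eclipsed 1.7; COOH(240°)/Et(240°) eclipsed 3.4 → 7.0 kcal/mol.
SH at 60° (staggered): F(0°)/SH(60°) gauche 0.5; F(0°)/Et(300°) gauche 0.8; I(120°)/SH(60°) gauche 1.1; COOH(240°)/Et(300°) gauche 0.9 → 3.3 kcal/mol.
SH at 120° (eclipsed): F(0°)/Et(0°) eclipsed 2.1; I(120°)/SH(120°) eclipsed 3.0; COOH(240°)/H(240°) eclipsed 1.8 → 6.9 kcal/mol.
SH at 180° (staggered): F(0°)/Et(60°) gauche 0.8; I(120°)/SH(180°) gauche 1.1; I(120°)/Et(60°) gauche 1.1; COOH(240°)/SH(180°) gauche 0.9 → 3.9 kcal/mol.
SH at 240° (eclipsed): F(0°)/H(0°) eclipsed 1.3; I(120°)/Et(120°) eclipsed 3.9; COOH(240°)/SH(240°) eclipsed 3.2 → 8.4 kcal/mol.
SH at 300° (staggered): F(0°)/SH(300°) gauche 0.5; I(120°)/Et(180°) gauche 1.1; COOH(240°)/SH(300°) gauche 0.9; COOH(240°)/Et(180°) gauche 0.9 → 3.4 kcal/mol.
The maximum (8.4 kcal/mol) occurs with SH at 240°.

240°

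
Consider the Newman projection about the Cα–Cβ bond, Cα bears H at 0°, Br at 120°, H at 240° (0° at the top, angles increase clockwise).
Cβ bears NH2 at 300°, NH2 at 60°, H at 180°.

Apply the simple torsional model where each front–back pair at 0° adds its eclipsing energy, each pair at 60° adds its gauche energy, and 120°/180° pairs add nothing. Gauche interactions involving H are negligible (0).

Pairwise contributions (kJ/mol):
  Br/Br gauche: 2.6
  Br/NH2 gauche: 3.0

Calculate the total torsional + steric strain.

3.0 kJ/mol

This conformer (staggered): Br–NH2 gauche; 3.0 = 3.0 kJ/mol.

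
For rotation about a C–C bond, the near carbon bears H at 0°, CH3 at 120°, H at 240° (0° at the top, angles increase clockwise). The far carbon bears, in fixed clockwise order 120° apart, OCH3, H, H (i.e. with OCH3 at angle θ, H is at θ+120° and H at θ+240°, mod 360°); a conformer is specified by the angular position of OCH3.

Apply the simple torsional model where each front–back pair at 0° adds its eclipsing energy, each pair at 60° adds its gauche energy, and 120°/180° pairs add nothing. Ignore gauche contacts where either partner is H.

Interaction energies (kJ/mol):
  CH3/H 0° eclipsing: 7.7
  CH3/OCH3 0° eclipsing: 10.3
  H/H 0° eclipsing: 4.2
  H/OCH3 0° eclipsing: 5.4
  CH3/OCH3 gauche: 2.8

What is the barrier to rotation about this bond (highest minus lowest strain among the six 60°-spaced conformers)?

18.7 kJ/mol

OCH3 at 0° (eclipsed): H(0°)/OCH3(0°) eclipsed 5.4; CH3(120°)/H(120°) eclipsed 7.7; H(240°)/H(240°) eclipsed 4.2 → 17.3 kJ/mol.
OCH3 at 60° (staggered): CH3(120°)/OCH3(60°) gauche 2.8 → 2.8 kJ/mol.
OCH3 at 120° (eclipsed): H(0°)/H(0°) eclipsed 4.2; CH3(120°)/OCH3(120°) eclipsed 10.3; H(240°)/H(240°) eclipsed 4.2 → 18.7 kJ/mol.
OCH3 at 180° (staggered): CH3(120°)/OCH3(180°) gauche 2.8 → 2.8 kJ/mol.
OCH3 at 240° (eclipsed): H(0°)/H(0°) eclipsed 4.2; CH3(120°)/H(120°) eclipsed 7.7; H(240°)/OCH3(240°) eclipsed 5.4 → 17.3 kJ/mol.
OCH3 at 300° (staggered): no non-H gauche contacts → 0.0 kJ/mol.
Max at 120° (18.7 kJ/mol), min at 300° (0.0 kJ/mol); barrier = 18.7 kJ/mol.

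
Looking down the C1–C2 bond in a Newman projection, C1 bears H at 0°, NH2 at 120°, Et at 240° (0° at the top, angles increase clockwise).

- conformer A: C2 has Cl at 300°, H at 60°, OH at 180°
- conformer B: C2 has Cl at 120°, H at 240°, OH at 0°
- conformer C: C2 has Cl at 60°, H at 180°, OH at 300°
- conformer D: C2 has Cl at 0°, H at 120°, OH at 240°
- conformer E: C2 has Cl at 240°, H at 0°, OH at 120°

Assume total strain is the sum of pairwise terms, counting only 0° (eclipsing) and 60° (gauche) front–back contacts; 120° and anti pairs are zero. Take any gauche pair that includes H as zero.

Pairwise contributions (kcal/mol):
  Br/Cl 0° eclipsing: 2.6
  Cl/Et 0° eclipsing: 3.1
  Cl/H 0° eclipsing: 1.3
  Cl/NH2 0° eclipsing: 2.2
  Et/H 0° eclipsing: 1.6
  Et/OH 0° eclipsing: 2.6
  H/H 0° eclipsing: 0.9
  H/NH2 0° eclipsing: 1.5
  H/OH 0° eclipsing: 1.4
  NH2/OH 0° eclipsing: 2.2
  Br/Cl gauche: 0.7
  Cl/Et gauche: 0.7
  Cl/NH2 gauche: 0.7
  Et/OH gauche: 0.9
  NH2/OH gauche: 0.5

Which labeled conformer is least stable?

E

A (staggered): NH2(120°)/OH(180°) gauche 0.5; Et(240°)/Cl(300°) gauche 0.7; Et(240°)/OH(180°) gauche 0.9 → 2.1 kcal/mol.
B (eclipsed): H(0°)/OH(0°) eclipsed 1.4; NH2(120°)/Cl(120°) eclipsed 2.2; Et(240°)/H(240°) eclipsed 1.6 → 5.2 kcal/mol.
C (staggered): NH2(120°)/Cl(60°) gauche 0.7; Et(240°)/OH(300°) gauche 0.9 → 1.6 kcal/mol.
D (eclipsed): H(0°)/Cl(0°) eclipsed 1.3; NH2(120°)/H(120°) eclipsed 1.5; Et(240°)/OH(240°) eclipsed 2.6 → 5.4 kcal/mol.
E (eclipsed): H(0°)/H(0°) eclipsed 0.9; NH2(120°)/OH(120°) eclipsed 2.2; Et(240°)/Cl(240°) eclipsed 3.1 → 6.2 kcal/mol.
E has the highest total (6.2 kcal/mol).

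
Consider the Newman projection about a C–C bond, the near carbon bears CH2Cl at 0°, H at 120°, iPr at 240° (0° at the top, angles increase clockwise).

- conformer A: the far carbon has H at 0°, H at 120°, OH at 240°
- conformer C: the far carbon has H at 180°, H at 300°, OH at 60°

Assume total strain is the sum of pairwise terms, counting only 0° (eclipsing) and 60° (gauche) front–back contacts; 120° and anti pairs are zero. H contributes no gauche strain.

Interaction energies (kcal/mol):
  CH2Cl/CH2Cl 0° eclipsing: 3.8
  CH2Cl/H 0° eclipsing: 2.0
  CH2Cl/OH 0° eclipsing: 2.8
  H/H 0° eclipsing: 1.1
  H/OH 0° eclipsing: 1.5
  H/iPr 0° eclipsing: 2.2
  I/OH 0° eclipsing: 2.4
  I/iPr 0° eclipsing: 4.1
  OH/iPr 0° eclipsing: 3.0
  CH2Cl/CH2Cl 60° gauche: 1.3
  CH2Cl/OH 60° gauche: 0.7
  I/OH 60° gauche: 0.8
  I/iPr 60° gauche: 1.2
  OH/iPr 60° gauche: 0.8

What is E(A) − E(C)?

+5.4 kcal/mol

A (eclipsed): CH2Cl–H eclipsed, H–H eclipsed, iPr–OH eclipsed; 2.0 + 1.1 + 3.0 = 6.1 kcal/mol.
C (staggered): CH2Cl–OH gauche; 0.7 = 0.7 kcal/mol.
E(A) − E(C) = 6.1 − 0.7 = +5.4 kcal/mol.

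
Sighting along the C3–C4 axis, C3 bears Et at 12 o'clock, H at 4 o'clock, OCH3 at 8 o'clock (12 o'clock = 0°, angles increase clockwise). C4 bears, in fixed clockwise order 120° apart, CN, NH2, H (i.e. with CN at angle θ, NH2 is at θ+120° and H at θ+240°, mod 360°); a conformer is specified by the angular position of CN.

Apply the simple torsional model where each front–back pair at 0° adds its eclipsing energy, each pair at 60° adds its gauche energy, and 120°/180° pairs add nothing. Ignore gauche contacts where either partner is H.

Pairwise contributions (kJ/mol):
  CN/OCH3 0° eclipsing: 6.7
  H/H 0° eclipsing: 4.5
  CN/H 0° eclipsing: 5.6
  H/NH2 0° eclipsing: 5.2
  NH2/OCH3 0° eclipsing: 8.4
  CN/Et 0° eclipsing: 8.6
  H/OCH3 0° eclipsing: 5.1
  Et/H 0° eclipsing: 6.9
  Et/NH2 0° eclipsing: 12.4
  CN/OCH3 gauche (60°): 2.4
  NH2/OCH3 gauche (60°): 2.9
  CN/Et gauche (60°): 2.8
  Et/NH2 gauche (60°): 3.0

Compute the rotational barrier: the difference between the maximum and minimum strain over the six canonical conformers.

CN at 0° is eclipsed. Et at 0° is eclipsed with CN at 0° (8.6); H at 120° is eclipsed with NH2 at 120° (5.2); OCH3 at 240° is eclipsed with H at 240° (5.1). Total 18.9 kJ/mol.
CN at 60° is staggered. Et at 0° is gauche with CN at 60° (2.8); OCH3 at 240° is gauche with NH2 at 180° (2.9). Total 5.7 kJ/mol.
CN at 120° is eclipsed. Et at 0° is eclipsed with H at 0° (6.9); H at 120° is eclipsed with CN at 120° (5.6); OCH3 at 240° is eclipsed with NH2 at 240° (8.4). Total 20.9 kJ/mol.
CN at 180° is staggered. Et at 0° is gauche with NH2 at 300° (3.0); OCH3 at 240° is gauche with CN at 180° (2.4); OCH3 at 240° is gauche with NH2 at 300° (2.9). Total 8.3 kJ/mol.
CN at 240° is eclipsed. Et at 0° is eclipsed with NH2 at 0° (12.4); H at 120° is eclipsed with H at 120° (4.5); OCH3 at 240° is eclipsed with CN at 240° (6.7). Total 23.6 kJ/mol.
CN at 300° is staggered. Et at 0° is gauche with CN at 300° (2.8); Et at 0° is gauche with NH2 at 60° (3.0); OCH3 at 240° is gauche with CN at 300° (2.4). Total 8.2 kJ/mol.
Max at 240° (23.6 kJ/mol), min at 60° (5.7 kJ/mol); barrier = 17.9 kJ/mol.

17.9 kJ/mol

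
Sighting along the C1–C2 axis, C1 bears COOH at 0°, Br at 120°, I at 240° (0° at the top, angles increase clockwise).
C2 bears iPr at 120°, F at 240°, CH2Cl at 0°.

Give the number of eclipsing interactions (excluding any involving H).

Non-H eclipsing pairs: COOH(0°)/CH2Cl(0°); Br(120°)/iPr(120°); I(240°)/F(240°) — 3 interactions.

3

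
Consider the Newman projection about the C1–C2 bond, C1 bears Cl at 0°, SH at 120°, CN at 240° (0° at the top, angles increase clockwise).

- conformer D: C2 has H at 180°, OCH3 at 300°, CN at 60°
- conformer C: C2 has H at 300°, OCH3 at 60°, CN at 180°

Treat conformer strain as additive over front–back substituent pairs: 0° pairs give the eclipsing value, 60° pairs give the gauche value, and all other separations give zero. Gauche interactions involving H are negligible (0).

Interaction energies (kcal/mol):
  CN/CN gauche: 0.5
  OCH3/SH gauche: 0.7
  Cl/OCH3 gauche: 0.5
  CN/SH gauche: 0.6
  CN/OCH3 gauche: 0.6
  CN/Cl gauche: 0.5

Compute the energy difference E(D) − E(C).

D (staggered): Cl(0°)/OCH3(300°) gauche 0.5; Cl(0°)/CN(60°) gauche 0.5; SH(120°)/CN(60°) gauche 0.6; CN(240°)/OCH3(300°) gauche 0.6 → 2.2 kcal/mol.
C (staggered): Cl(0°)/OCH3(60°) gauche 0.5; SH(120°)/OCH3(60°) gauche 0.7; SH(120°)/CN(180°) gauche 0.6; CN(240°)/CN(180°) gauche 0.5 → 2.3 kcal/mol.
E(D) − E(C) = 2.2 − 2.3 = -0.1 kcal/mol.

-0.1 kcal/mol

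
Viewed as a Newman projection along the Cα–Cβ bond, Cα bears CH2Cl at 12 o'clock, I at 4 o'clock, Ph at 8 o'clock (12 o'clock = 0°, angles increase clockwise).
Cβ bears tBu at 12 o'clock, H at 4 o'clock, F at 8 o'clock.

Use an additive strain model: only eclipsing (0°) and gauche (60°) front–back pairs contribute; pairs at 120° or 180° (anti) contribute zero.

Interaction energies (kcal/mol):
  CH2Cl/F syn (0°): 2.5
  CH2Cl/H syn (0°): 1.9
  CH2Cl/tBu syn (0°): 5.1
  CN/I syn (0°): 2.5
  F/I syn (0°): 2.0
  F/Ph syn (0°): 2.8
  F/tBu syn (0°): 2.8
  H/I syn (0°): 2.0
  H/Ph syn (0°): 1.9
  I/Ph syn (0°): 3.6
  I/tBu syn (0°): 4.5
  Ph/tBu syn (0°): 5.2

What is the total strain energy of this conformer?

This conformer (eclipsed): CH2Cl(0°)/tBu(0°) eclipsed 5.1; I(120°)/H(120°) eclipsed 2.0; Ph(240°)/F(240°) eclipsed 2.8 → 9.9 kcal/mol.

9.9 kcal/mol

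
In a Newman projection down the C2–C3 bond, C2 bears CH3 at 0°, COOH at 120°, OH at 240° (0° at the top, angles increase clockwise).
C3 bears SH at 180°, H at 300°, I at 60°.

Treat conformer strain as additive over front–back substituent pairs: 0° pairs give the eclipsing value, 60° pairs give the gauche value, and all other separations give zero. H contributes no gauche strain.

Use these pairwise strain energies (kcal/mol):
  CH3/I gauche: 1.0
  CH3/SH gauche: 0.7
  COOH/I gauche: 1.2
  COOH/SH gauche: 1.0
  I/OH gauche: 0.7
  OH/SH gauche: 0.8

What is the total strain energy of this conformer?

4.0 kcal/mol

This conformer (staggered): CH3(0°)/I(60°) gauche 1.0; COOH(120°)/SH(180°) gauche 1.0; COOH(120°)/I(60°) gauche 1.2; OH(240°)/SH(180°) gauche 0.8 → 4.0 kcal/mol.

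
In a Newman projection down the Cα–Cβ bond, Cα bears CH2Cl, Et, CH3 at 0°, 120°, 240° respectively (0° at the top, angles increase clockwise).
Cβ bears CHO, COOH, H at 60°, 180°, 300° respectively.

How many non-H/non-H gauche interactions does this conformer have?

Non-H gauche pairs: CH2Cl(0°)/CHO(60°); Et(120°)/CHO(60°); Et(120°)/COOH(180°); CH3(240°)/COOH(180°) — 4 interactions.

4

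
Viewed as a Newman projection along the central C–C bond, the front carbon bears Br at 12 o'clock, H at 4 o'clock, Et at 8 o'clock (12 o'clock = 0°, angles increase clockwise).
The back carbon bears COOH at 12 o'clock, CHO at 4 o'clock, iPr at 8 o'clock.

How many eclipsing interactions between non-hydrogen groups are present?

2

Non-H eclipsing pairs: Br(0°)/COOH(0°); Et(240°)/iPr(240°) — 2 interactions.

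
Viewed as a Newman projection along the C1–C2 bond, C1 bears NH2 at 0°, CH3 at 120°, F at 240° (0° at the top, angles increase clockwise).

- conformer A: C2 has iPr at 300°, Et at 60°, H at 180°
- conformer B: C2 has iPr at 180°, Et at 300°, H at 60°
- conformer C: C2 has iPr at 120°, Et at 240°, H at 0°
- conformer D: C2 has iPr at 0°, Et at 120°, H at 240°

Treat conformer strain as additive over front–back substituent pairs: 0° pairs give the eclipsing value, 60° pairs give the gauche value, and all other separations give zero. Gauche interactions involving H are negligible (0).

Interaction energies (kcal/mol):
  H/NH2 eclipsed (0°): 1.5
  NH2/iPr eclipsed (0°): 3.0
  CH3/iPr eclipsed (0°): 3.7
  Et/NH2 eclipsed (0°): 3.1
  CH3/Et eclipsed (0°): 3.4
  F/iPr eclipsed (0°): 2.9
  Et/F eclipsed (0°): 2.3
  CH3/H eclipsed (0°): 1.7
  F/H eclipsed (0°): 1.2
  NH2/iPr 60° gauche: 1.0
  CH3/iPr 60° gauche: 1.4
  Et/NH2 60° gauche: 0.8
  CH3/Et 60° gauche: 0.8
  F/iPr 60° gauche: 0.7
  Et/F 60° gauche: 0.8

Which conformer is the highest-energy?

D

A is staggered. NH2 at 0° is gauche with iPr at 300° (1.0); NH2 at 0° is gauche with Et at 60° (0.8); CH3 at 120° is gauche with Et at 60° (0.8); F at 240° is gauche with iPr at 300° (0.7). Total 3.3 kcal/mol.
B is staggered. NH2 at 0° is gauche with Et at 300° (0.8); CH3 at 120° is gauche with iPr at 180° (1.4); F at 240° is gauche with iPr at 180° (0.7); F at 240° is gauche with Et at 300° (0.8). Total 3.7 kcal/mol.
C is eclipsed. NH2 at 0° is eclipsed with H at 0° (1.5); CH3 at 120° is eclipsed with iPr at 120° (3.7); F at 240° is eclipsed with Et at 240° (2.3). Total 7.5 kcal/mol.
D is eclipsed. NH2 at 0° is eclipsed with iPr at 0° (3.0); CH3 at 120° is eclipsed with Et at 120° (3.4); F at 240° is eclipsed with H at 240° (1.2). Total 7.6 kcal/mol.
D has the highest total (7.6 kcal/mol).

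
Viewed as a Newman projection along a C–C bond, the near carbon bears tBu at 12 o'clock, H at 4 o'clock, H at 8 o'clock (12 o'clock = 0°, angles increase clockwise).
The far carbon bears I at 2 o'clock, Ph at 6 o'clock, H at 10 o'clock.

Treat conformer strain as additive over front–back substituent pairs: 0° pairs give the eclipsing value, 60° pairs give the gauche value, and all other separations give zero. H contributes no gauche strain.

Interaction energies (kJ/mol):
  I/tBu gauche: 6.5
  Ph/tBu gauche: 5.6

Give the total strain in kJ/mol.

This conformer (staggered): tBu–I gauche; 6.5 = 6.5 kJ/mol.

6.5 kJ/mol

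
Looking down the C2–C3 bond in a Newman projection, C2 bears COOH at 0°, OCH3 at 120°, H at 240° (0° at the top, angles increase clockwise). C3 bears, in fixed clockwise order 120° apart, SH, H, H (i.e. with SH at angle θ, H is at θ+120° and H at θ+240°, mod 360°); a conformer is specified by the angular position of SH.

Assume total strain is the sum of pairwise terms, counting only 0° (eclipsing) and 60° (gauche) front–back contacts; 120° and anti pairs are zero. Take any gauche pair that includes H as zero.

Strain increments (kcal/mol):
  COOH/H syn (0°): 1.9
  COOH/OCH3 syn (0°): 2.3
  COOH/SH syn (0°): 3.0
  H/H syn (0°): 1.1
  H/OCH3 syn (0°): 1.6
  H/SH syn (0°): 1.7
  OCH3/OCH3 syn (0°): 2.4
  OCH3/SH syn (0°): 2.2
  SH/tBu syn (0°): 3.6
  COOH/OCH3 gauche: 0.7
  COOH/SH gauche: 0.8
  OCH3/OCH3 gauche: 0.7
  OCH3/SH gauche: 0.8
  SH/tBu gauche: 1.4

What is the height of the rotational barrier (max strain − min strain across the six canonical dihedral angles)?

4.9 kcal/mol

SH at 0° (eclipsed): COOH(0°)/SH(0°) eclipsed 3.0; OCH3(120°)/H(120°) eclipsed 1.6; H(240°)/H(240°) eclipsed 1.1 → 5.7 kcal/mol.
SH at 60° (staggered): COOH(0°)/SH(60°) gauche 0.8; OCH3(120°)/SH(60°) gauche 0.8 → 1.6 kcal/mol.
SH at 120° (eclipsed): COOH(0°)/H(0°) eclipsed 1.9; OCH3(120°)/SH(120°) eclipsed 2.2; H(240°)/H(240°) eclipsed 1.1 → 5.2 kcal/mol.
SH at 180° (staggered): OCH3(120°)/SH(180°) gauche 0.8 → 0.8 kcal/mol.
SH at 240° (eclipsed): COOH(0°)/H(0°) eclipsed 1.9; OCH3(120°)/H(120°) eclipsed 1.6; H(240°)/SH(240°) eclipsed 1.7 → 5.2 kcal/mol.
SH at 300° (staggered): COOH(0°)/SH(300°) gauche 0.8 → 0.8 kcal/mol.
Max at 0° (5.7 kcal/mol), min at 180° (0.8 kcal/mol); barrier = 4.9 kcal/mol.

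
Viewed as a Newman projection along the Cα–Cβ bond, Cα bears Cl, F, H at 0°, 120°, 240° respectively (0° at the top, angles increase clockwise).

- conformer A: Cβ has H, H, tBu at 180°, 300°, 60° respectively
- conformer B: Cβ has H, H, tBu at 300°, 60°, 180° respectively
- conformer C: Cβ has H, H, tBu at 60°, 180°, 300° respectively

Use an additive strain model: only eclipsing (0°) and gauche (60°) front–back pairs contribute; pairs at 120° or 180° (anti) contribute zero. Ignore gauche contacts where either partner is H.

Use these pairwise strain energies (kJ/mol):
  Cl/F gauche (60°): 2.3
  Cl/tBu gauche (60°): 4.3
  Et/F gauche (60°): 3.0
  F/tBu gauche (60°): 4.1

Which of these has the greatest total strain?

A

A is staggered. Cl at 0° is gauche with tBu at 60° (4.3); F at 120° is gauche with tBu at 60° (4.1). Total 8.4 kJ/mol.
B is staggered. F at 120° is gauche with tBu at 180° (4.1). Total 4.1 kJ/mol.
C is staggered. Cl at 0° is gauche with tBu at 300° (4.3). Total 4.3 kJ/mol.
A has the highest total (8.4 kJ/mol).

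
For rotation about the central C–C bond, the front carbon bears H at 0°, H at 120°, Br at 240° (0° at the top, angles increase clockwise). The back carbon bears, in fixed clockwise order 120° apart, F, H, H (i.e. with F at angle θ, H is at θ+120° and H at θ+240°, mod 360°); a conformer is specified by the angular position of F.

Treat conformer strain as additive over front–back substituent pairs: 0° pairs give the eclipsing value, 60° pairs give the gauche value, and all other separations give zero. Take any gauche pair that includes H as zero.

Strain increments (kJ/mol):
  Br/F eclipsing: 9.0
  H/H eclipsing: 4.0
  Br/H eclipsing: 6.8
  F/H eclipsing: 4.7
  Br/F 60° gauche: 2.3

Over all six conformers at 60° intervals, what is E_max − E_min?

F at 0° (eclipsed): H(0°)/F(0°) eclipsed 4.7; H(120°)/H(120°) eclipsed 4.0; Br(240°)/H(240°) eclipsed 6.8 → 15.5 kJ/mol.
F at 60° (staggered): no non-H gauche contacts → 0.0 kJ/mol.
F at 120° (eclipsed): H(0°)/H(0°) eclipsed 4.0; H(120°)/F(120°) eclipsed 4.7; Br(240°)/H(240°) eclipsed 6.8 → 15.5 kJ/mol.
F at 180° (staggered): Br(240°)/F(180°) gauche 2.3 → 2.3 kJ/mol.
F at 240° (eclipsed): H(0°)/H(0°) eclipsed 4.0; H(120°)/H(120°) eclipsed 4.0; Br(240°)/F(240°) eclipsed 9.0 → 17.0 kJ/mol.
F at 300° (staggered): Br(240°)/F(300°) gauche 2.3 → 2.3 kJ/mol.
Max at 240° (17.0 kJ/mol), min at 60° (0.0 kJ/mol); barrier = 17.0 kJ/mol.

17.0 kJ/mol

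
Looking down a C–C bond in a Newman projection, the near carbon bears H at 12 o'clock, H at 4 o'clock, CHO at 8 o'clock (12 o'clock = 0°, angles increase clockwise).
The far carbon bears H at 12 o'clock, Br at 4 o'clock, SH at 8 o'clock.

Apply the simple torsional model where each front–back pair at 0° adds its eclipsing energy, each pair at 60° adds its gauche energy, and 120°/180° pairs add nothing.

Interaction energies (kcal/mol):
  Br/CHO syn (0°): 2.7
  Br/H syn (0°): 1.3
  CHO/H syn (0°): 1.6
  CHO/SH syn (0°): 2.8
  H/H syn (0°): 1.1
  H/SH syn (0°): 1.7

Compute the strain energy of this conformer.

This conformer (eclipsed): H–H eclipsed, H–Br eclipsed, CHO–SH eclipsed; 1.1 + 1.3 + 2.8 = 5.2 kcal/mol.

5.2 kcal/mol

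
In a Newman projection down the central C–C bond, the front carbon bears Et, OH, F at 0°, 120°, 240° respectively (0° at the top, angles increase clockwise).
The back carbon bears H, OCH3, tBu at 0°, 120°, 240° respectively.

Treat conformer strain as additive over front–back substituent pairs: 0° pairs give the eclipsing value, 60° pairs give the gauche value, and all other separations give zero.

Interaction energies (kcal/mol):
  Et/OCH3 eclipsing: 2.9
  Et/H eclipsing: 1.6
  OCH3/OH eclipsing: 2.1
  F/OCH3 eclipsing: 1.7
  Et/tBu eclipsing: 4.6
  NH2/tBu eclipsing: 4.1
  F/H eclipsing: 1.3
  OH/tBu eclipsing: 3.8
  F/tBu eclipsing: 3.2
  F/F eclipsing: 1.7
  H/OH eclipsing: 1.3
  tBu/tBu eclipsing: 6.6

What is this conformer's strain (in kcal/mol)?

This conformer (eclipsed): Et–H eclipsed, OH–OCH3 eclipsed, F–tBu eclipsed; 1.6 + 2.1 + 3.2 = 6.9 kcal/mol.

6.9 kcal/mol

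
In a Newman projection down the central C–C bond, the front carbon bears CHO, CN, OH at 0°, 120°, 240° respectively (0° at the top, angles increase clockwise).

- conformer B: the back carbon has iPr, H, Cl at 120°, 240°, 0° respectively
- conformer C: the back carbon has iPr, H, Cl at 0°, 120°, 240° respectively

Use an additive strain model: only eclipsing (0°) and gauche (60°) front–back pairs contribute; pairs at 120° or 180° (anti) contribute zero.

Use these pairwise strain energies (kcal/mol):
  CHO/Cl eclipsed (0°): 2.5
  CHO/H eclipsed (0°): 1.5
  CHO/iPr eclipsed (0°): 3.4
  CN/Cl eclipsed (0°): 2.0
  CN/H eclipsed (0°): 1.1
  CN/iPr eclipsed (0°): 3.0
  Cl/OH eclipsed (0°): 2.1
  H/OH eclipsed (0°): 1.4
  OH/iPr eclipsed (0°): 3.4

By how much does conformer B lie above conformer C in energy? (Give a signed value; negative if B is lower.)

B (eclipsed): CHO–Cl eclipsed, CN–iPr eclipsed, OH–H eclipsed; 2.5 + 3.0 + 1.4 = 6.9 kcal/mol.
C (eclipsed): CHO–iPr eclipsed, CN–H eclipsed, OH–Cl eclipsed; 3.4 + 1.1 + 2.1 = 6.6 kcal/mol.
E(B) − E(C) = 6.9 − 6.6 = +0.3 kcal/mol.

+0.3 kcal/mol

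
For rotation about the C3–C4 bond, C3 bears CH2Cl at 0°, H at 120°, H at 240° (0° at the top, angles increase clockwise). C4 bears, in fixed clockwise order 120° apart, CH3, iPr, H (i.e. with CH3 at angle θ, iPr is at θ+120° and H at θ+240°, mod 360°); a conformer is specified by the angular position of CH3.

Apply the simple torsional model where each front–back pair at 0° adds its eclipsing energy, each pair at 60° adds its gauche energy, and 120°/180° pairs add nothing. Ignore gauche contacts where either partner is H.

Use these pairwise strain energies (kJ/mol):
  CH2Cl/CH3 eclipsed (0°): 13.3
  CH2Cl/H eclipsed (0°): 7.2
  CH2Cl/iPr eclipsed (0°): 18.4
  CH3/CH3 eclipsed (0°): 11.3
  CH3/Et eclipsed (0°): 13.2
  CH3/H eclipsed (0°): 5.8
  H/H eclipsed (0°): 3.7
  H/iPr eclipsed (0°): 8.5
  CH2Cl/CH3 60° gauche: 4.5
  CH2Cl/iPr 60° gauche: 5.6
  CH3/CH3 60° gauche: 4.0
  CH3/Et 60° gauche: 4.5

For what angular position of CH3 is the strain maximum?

CH3 at 0° (eclipsed): CH2Cl–CH3 eclipsed, H–iPr eclipsed, H–H eclipsed; 13.3 + 8.5 + 3.7 = 25.5 kJ/mol.
CH3 at 60° (staggered): CH2Cl–CH3 gauche; 4.5 = 4.5 kJ/mol.
CH3 at 120° (eclipsed): CH2Cl–H eclipsed, H–CH3 eclipsed, H–iPr eclipsed; 7.2 + 5.8 + 8.5 = 21.5 kJ/mol.
CH3 at 180° (staggered): CH2Cl–iPr gauche; 5.6 = 5.6 kJ/mol.
CH3 at 240° (eclipsed): CH2Cl–iPr eclipsed, H–H eclipsed, H–CH3 eclipsed; 18.4 + 3.7 + 5.8 = 27.9 kJ/mol.
CH3 at 300° (staggered): CH2Cl–CH3 gauche, CH2Cl–iPr gauche; 4.5 + 5.6 = 10.1 kJ/mol.
The maximum (27.9 kJ/mol) occurs with CH3 at 240°.

240°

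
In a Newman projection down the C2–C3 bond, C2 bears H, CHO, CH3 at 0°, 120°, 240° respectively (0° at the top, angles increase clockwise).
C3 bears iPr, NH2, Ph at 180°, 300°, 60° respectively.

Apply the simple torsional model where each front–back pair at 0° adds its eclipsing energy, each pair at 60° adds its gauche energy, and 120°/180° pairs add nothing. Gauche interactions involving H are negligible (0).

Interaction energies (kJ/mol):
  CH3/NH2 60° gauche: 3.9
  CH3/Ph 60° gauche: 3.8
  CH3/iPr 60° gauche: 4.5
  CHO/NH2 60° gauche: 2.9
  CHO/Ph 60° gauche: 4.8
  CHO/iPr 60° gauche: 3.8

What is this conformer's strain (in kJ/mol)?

This conformer (staggered): CHO(120°)/iPr(180°) gauche 3.8; CHO(120°)/Ph(60°) gauche 4.8; CH3(240°)/iPr(180°) gauche 4.5; CH3(240°)/NH2(300°) gauche 3.9 → 17.0 kJ/mol.

17.0 kJ/mol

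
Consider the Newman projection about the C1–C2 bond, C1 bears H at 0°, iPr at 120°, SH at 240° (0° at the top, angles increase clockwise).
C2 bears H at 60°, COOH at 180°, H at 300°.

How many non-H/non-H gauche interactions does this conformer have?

Non-H gauche pairs: iPr(120°)/COOH(180°); SH(240°)/COOH(180°) — 2 interactions.

2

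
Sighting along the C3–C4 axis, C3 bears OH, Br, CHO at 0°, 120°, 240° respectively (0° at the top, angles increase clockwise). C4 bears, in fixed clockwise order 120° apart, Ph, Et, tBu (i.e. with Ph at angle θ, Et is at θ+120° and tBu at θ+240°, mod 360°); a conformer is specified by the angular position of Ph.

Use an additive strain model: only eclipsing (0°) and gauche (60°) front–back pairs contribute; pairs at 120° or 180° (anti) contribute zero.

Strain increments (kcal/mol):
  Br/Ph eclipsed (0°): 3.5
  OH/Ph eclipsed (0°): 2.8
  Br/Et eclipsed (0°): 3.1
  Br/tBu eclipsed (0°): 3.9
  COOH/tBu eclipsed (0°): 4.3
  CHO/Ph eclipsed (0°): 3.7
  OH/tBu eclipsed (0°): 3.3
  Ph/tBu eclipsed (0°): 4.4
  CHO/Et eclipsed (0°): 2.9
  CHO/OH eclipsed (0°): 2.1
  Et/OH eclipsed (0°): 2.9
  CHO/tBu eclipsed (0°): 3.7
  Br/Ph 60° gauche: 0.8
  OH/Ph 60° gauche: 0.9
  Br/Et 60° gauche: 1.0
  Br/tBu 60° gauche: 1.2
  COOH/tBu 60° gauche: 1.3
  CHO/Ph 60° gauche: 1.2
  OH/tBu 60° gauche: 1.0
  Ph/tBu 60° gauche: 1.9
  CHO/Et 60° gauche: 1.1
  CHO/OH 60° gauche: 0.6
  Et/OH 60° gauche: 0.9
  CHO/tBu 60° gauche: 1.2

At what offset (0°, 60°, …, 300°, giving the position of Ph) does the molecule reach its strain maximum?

240°

Ph at 0° is eclipsed. OH at 0° is eclipsed with Ph at 0° (2.8); Br at 120° is eclipsed with Et at 120° (3.1); CHO at 240° is eclipsed with tBu at 240° (3.7). Total 9.6 kcal/mol.
Ph at 60° is staggered. OH at 0° is gauche with Ph at 60° (0.9); OH at 0° is gauche with tBu at 300° (1.0); Br at 120° is gauche with Ph at 60° (0.8); Br at 120° is gauche with Et at 180° (1.0); CHO at 240° is gauche with Et at 180° (1.1); CHO at 240° is gauche with tBu at 300° (1.2). Total 6.0 kcal/mol.
Ph at 120° is eclipsed. OH at 0° is eclipsed with tBu at 0° (3.3); Br at 120° is eclipsed with Ph at 120° (3.5); CHO at 240° is eclipsed with Et at 240° (2.9). Total 9.7 kcal/mol.
Ph at 180° is staggered. OH at 0° is gauche with Et at 300° (0.9); OH at 0° is gauche with tBu at 60° (1.0); Br at 120° is gauche with Ph at 180° (0.8); Br at 120° is gauche with tBu at 60° (1.2); CHO at 240° is gauche with Ph at 180° (1.2); CHO at 240° is gauche with Et at 300° (1.1). Total 6.2 kcal/mol.
Ph at 240° is eclipsed. OH at 0° is eclipsed with Et at 0° (2.9); Br at 120° is eclipsed with tBu at 120° (3.9); CHO at 240° is eclipsed with Ph at 240° (3.7). Total 10.5 kcal/mol.
Ph at 300° is staggered. OH at 0° is gauche with Ph at 300° (0.9); OH at 0° is gauche with Et at 60° (0.9); Br at 120° is gauche with Et at 60° (1.0); Br at 120° is gauche with tBu at 180° (1.2); CHO at 240° is gauche with Ph at 300° (1.2); CHO at 240° is gauche with tBu at 180° (1.2). Total 6.4 kcal/mol.
The maximum (10.5 kcal/mol) occurs with Ph at 240°.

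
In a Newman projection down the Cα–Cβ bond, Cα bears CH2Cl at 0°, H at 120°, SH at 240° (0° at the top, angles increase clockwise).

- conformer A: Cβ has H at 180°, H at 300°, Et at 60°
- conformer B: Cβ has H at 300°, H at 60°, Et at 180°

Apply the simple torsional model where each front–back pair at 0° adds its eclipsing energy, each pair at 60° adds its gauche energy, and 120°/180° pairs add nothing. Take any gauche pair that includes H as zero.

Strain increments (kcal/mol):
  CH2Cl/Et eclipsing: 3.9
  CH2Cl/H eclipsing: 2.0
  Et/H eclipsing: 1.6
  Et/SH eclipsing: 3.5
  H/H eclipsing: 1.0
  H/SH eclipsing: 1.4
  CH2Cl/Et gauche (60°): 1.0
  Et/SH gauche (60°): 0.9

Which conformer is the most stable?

B

A (staggered): CH2Cl(0°)/Et(60°) gauche 1.0 → 1.0 kcal/mol.
B (staggered): SH(240°)/Et(180°) gauche 0.9 → 0.9 kcal/mol.
B has the lowest total (0.9 kcal/mol).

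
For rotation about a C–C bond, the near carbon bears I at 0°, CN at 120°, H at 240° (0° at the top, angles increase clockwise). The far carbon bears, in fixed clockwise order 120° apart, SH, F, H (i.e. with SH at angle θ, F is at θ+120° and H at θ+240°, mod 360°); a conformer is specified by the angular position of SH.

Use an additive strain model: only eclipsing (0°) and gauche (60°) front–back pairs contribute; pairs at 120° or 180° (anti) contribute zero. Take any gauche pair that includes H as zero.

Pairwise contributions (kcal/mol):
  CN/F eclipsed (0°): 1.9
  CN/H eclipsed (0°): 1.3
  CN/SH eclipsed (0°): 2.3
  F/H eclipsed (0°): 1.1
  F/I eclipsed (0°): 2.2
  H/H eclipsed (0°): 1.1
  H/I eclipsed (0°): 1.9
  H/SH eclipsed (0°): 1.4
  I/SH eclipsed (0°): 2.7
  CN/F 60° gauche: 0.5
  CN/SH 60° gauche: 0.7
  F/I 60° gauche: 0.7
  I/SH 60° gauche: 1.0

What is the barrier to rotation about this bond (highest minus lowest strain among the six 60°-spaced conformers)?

SH at 0° is eclipsed. I at 0° is eclipsed with SH at 0° (2.7); CN at 120° is eclipsed with F at 120° (1.9); H at 240° is eclipsed with H at 240° (1.1). Total 5.7 kcal/mol.
SH at 60° is staggered. I at 0° is gauche with SH at 60° (1.0); CN at 120° is gauche with SH at 60° (0.7); CN at 120° is gauche with F at 180° (0.5). Total 2.2 kcal/mol.
SH at 120° is eclipsed. I at 0° is eclipsed with H at 0° (1.9); CN at 120° is eclipsed with SH at 120° (2.3); H at 240° is eclipsed with F at 240° (1.1). Total 5.3 kcal/mol.
SH at 180° is staggered. I at 0° is gauche with F at 300° (0.7); CN at 120° is gauche with SH at 180° (0.7). Total 1.4 kcal/mol.
SH at 240° is eclipsed. I at 0° is eclipsed with F at 0° (2.2); CN at 120° is eclipsed with H at 120° (1.3); H at 240° is eclipsed with SH at 240° (1.4). Total 4.9 kcal/mol.
SH at 300° is staggered. I at 0° is gauche with SH at 300° (1.0); I at 0° is gauche with F at 60° (0.7); CN at 120° is gauche with F at 60° (0.5). Total 2.2 kcal/mol.
Max at 0° (5.7 kcal/mol), min at 180° (1.4 kcal/mol); barrier = 4.3 kcal/mol.

4.3 kcal/mol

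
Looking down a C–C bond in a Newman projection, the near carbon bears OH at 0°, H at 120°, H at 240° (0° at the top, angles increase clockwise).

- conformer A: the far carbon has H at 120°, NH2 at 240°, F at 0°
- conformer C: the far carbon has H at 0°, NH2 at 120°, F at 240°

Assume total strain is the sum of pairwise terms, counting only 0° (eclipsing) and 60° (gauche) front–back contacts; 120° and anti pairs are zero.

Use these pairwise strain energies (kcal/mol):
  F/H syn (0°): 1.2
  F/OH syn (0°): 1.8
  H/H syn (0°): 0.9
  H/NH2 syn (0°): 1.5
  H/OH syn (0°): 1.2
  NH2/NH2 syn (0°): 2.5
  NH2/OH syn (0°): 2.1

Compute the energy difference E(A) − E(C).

A (eclipsed): OH(0°)/F(0°) eclipsed 1.8; H(120°)/H(120°) eclipsed 0.9; H(240°)/NH2(240°) eclipsed 1.5 → 4.2 kcal/mol.
C (eclipsed): OH(0°)/H(0°) eclipsed 1.2; H(120°)/NH2(120°) eclipsed 1.5; H(240°)/F(240°) eclipsed 1.2 → 3.9 kcal/mol.
E(A) − E(C) = 4.2 − 3.9 = +0.3 kcal/mol.

+0.3 kcal/mol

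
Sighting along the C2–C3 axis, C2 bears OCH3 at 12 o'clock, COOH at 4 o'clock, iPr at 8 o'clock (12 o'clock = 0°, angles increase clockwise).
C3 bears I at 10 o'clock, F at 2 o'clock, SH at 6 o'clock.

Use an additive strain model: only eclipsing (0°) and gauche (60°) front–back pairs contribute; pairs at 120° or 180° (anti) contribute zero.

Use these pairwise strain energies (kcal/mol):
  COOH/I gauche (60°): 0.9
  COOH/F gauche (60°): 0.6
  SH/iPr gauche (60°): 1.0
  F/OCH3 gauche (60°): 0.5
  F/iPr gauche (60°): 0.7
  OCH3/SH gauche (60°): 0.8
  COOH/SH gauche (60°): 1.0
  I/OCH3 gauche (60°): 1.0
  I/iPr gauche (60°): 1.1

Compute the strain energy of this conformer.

5.2 kcal/mol

This conformer (staggered): OCH3–I gauche, OCH3–F gauche, COOH–F gauche, COOH–SH gauche, iPr–I gauche, iPr–SH gauche; 1.0 + 0.5 + 0.6 + 1.0 + 1.1 + 1.0 = 5.2 kcal/mol.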